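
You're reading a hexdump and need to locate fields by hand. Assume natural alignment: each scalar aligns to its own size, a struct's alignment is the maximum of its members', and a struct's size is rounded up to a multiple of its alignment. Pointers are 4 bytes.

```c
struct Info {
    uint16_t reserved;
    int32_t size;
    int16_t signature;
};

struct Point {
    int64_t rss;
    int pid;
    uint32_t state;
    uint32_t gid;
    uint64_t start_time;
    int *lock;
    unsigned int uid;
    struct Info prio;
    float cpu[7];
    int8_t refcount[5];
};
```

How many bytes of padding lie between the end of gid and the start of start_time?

4

Info: @0: reserved [2B, align 2] → 2; +2 pad (align 4); @4: size [4B, align 4] → 8; @8: signature [2B, align 2] → 10; +2 tail pad (align 4); size 12, align 4
@0: rss [8B, align 8] → 8
@8: pid [4B, align 4] → 12
@12: state [4B, align 4] → 16
@16: gid [4B, align 4] → 20
+4 pad (align 8)
@24: start_time [8B, align 8] → 32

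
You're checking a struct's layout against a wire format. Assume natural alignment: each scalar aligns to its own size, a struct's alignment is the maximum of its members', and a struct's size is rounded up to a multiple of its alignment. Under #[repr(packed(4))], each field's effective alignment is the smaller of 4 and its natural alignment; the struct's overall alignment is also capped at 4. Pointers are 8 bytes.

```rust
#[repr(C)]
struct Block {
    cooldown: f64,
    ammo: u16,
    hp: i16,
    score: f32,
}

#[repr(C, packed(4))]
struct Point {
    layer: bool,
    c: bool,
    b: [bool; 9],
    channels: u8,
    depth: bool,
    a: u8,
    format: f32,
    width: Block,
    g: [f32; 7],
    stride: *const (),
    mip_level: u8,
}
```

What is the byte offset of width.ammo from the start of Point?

28

Block: cooldown at 0 (size 8, align 8) → ends 8; ammo at 8 (size 2, align 2) → ends 10; hp at 10 (size 2, align 2) → ends 12; score at 12 (size 4, align 4) → ends 16; total 16 bytes, alignment 8
layer at 0 (size 1, align 1) → ends 1
c at 1 (size 1, align 1) → ends 2
b at 2 (size 9, align 1) → ends 11
channels at 11 (size 1, align 1) → ends 12
depth at 12 (size 1, align 1) → ends 13
a at 13 (size 1, align 1) → ends 14
pad 2 to align 4 for format
format at 16 (size 4, align 4) → ends 20
width at 20 (size 16, align 4) → ends 36
within Block: ammo at 8
20 + 8 = 28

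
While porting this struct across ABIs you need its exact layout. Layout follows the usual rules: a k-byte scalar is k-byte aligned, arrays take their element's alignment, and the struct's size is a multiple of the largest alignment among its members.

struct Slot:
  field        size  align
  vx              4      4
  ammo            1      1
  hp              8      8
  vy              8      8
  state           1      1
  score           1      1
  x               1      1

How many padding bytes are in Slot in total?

8

0..4  vx  (4B, 4-aligned)
4..5  ammo  (1B, 1-aligned)
5..8  -- padding (3B)
8..16  hp  (8B, 8-aligned)
16..24  vy  (8B, 8-aligned)
24..25  state  (1B, 1-aligned)
25..26  score  (1B, 1-aligned)
26..27  x  (1B, 1-aligned)
27..32  -- tail padding (5B)
sizeof = 32, alignof = 8
data bytes 24, size 32 → padding 8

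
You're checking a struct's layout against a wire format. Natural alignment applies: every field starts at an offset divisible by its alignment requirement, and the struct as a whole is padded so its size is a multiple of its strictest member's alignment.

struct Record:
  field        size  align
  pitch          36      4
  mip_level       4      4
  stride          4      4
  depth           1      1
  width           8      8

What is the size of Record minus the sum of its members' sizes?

3

@0: pitch [36B, align 4] → 36
@36: mip_level [4B, align 4] → 40
@40: stride [4B, align 4] → 44
@44: depth [1B, align 1] → 45
+3 pad (align 8)
@48: width [8B, align 8] → 56
size 56, align 8
data bytes 53, size 56 → padding 3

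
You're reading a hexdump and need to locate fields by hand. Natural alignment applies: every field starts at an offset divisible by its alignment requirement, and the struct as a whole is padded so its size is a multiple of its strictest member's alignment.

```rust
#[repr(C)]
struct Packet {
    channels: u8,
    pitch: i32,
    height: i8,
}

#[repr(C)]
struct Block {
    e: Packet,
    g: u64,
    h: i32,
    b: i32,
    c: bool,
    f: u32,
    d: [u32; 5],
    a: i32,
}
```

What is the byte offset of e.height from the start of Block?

Packet: channels at 0 (size 1, align 1) → ends 1; pad 3 to align 4 for pitch; pitch at 4 (size 4, align 4) → ends 8; height at 8 (size 1, align 1) → ends 9; tail pad 3 to reach multiple of 4; total 12 bytes, alignment 4
e at 0 (size 12, align 4) → ends 12
within Packet: height at 8
0 + 8 = 8

8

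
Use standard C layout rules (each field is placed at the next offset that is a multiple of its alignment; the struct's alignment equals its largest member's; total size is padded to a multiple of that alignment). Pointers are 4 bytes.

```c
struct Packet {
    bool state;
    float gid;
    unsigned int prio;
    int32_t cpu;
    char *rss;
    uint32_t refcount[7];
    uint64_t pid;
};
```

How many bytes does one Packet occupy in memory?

0..1  state  (1B, 1-aligned)
1..4  -- padding (3B)
4..8  gid  (4B, 4-aligned)
8..12  prio  (4B, 4-aligned)
12..16  cpu  (4B, 4-aligned)
16..20  rss  (4B, 4-aligned)
20..48  refcount  (28B, 4-aligned)
48..56  pid  (8B, 8-aligned)
sizeof = 56, alignof = 8

56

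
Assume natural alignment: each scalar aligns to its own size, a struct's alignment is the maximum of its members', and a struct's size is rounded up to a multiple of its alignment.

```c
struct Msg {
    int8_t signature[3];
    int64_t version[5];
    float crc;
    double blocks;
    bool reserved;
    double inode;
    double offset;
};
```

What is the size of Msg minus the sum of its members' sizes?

signature at 0 (size 3, align 1) → ends 3
pad 5 to align 8 for version
version at 8 (size 40, align 8) → ends 48
crc at 48 (size 4, align 4) → ends 52
pad 4 to align 8 for blocks
blocks at 56 (size 8, align 8) → ends 64
reserved at 64 (size 1, align 1) → ends 65
pad 7 to align 8 for inode
inode at 72 (size 8, align 8) → ends 80
offset at 80 (size 8, align 8) → ends 88
total 88 bytes, alignment 8
data bytes 72, size 88 → padding 16

16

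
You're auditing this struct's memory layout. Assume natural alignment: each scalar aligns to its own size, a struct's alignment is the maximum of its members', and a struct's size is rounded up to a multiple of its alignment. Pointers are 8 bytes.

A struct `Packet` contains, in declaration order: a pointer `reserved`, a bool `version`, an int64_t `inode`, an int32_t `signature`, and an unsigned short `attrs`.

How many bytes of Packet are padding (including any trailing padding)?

9

reserved at 0 (size 8, align 8) → ends 8
version at 8 (size 1, align 1) → ends 9
pad 7 to align 8 for inode
inode at 16 (size 8, align 8) → ends 24
signature at 24 (size 4, align 4) → ends 28
attrs at 28 (size 2, align 2) → ends 30
tail pad 2 to reach multiple of 8
total 32 bytes, alignment 8
data bytes 23, size 32 → padding 9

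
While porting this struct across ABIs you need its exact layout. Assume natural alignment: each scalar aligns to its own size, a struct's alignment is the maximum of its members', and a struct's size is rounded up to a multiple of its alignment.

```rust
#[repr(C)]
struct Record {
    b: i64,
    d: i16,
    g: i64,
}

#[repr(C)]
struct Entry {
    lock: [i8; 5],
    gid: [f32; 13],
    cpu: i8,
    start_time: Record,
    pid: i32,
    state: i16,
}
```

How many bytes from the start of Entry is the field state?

Record: @0: b [8B, align 8] → 8; @8: d [2B, align 2] → 10; +6 pad (align 8); @16: g [8B, align 8] → 24; size 24, align 8
@0: lock [5B, align 1] → 5
+3 pad (align 4)
@8: gid [52B, align 4] → 60
@60: cpu [1B, align 1] → 61
+3 pad (align 8)
@64: start_time [24B, align 8] → 88
@88: pid [4B, align 4] → 92
@92: state [2B, align 2] → 94

92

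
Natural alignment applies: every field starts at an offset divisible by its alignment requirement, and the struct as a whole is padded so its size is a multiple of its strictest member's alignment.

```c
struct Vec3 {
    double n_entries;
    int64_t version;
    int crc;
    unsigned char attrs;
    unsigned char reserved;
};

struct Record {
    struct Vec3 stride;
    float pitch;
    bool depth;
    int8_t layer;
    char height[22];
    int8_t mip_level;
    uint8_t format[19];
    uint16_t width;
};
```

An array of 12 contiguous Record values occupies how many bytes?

960

Vec3: 0..8  n_entries  (8B, 8-aligned); 8..16  version  (8B, 8-aligned); 16..20  crc  (4B, 4-aligned); 20..21  attrs  (1B, 1-aligned); 21..22  reserved  (1B, 1-aligned); 22..24  -- tail padding (2B); sizeof = 24, alignof = 8
0..24  stride  (24B, 8-aligned)
24..28  pitch  (4B, 4-aligned)
28..29  depth  (1B, 1-aligned)
29..30  layer  (1B, 1-aligned)
30..52  height  (22B, 1-aligned)
52..53  mip_level  (1B, 1-aligned)
53..72  format  (19B, 1-aligned)
72..74  width  (2B, 2-aligned)
74..80  -- tail padding (6B)
sizeof = 80, alignof = 8
array of 12: 12 × 80 = 960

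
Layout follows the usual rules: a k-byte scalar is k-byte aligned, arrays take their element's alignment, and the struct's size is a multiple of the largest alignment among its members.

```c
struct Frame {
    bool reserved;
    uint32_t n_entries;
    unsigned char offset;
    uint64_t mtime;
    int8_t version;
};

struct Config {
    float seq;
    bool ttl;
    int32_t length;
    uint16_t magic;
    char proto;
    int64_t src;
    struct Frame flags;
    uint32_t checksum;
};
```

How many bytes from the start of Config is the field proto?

Frame: @0: reserved [1B, align 1] → 1; +3 pad (align 4); @4: n_entries [4B, align 4] → 8; @8: offset [1B, align 1] → 9; +7 pad (align 8); @16: mtime [8B, align 8] → 24; @24: version [1B, align 1] → 25; +7 tail pad (align 8); size 32, align 8
@0: seq [4B, align 4] → 4
@4: ttl [1B, align 1] → 5
+3 pad (align 4)
@8: length [4B, align 4] → 12
@12: magic [2B, align 2] → 14
@14: proto [1B, align 1] → 15

14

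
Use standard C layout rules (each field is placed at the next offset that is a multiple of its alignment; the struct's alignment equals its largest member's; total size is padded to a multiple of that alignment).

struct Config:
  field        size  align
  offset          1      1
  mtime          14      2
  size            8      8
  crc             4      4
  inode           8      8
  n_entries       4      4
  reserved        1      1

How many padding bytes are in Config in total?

0..1  offset  (1B, 1-aligned)
1..2  -- padding (1B)
2..16  mtime  (14B, 2-aligned)
16..24  size  (8B, 8-aligned)
24..28  crc  (4B, 4-aligned)
28..32  -- padding (4B)
32..40  inode  (8B, 8-aligned)
40..44  n_entries  (4B, 4-aligned)
44..45  reserved  (1B, 1-aligned)
45..48  -- tail padding (3B)
sizeof = 48, alignof = 8
data bytes 40, size 48 → padding 8

8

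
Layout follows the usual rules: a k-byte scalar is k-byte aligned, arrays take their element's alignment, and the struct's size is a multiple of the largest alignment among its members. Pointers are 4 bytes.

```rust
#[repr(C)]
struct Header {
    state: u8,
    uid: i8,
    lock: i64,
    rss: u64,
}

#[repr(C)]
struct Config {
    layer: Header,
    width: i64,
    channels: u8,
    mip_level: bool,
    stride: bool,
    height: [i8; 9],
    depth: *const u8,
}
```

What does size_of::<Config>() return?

Header: state at 0 (size 1, align 1) → ends 1; uid at 1 (size 1, align 1) → ends 2; pad 6 to align 8 for lock; lock at 8 (size 8, align 8) → ends 16; rss at 16 (size 8, align 8) → ends 24; total 24 bytes, alignment 8
layer at 0 (size 24, align 8) → ends 24
width at 24 (size 8, align 8) → ends 32
channels at 32 (size 1, align 1) → ends 33
mip_level at 33 (size 1, align 1) → ends 34
stride at 34 (size 1, align 1) → ends 35
height at 35 (size 9, align 1) → ends 44
depth at 44 (size 4, align 4) → ends 48
total 48 bytes, alignment 8

48 bytes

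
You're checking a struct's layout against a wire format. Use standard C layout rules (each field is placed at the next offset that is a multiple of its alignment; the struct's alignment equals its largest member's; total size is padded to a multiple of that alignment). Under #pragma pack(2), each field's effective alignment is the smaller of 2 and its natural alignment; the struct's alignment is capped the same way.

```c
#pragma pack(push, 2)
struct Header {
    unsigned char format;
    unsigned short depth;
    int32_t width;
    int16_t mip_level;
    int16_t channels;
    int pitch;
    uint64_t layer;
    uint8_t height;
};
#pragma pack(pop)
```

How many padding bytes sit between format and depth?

1

@0: format [1B, align 1] → 1
+1 pad (align 2)
@2: depth [2B, align 2] → 4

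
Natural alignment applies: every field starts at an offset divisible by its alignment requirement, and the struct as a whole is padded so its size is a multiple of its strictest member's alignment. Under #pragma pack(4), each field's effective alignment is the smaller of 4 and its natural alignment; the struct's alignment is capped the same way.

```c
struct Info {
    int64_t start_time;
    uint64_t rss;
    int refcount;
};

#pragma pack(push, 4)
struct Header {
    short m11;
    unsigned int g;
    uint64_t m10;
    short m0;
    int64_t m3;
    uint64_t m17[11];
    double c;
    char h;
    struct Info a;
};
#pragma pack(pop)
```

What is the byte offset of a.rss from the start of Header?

Info: 0..8  start_time  (8B, 8-aligned); 8..16  rss  (8B, 8-aligned); 16..20  refcount  (4B, 4-aligned); 20..24  -- tail padding (4B); sizeof = 24, alignof = 8
0..2  m11  (2B, 2-aligned)
2..4  -- padding (2B)
4..8  g  (4B, 4-aligned)
8..16  m10  (8B, 4-aligned)
16..18  m0  (2B, 2-aligned)
18..20  -- padding (2B)
20..28  m3  (8B, 4-aligned)
28..116  m17  (88B, 4-aligned)
116..124  c  (8B, 4-aligned)
124..125  h  (1B, 1-aligned)
125..128  -- padding (3B)
128..152  a  (24B, 4-aligned)
within Info: rss at 8
128 + 8 = 136

136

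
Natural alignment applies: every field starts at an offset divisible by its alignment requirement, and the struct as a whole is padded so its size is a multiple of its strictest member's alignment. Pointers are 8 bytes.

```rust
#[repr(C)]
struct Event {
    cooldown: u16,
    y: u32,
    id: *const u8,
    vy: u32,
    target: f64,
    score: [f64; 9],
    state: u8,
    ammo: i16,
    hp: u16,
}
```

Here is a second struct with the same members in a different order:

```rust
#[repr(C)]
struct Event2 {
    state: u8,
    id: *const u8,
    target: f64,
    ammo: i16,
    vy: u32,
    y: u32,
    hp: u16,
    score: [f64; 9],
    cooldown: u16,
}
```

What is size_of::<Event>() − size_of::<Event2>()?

-8

@0: cooldown [2B, align 2] → 2
+2 pad (align 4)
@4: y [4B, align 4] → 8
@8: id [8B, align 8] → 16
@16: vy [4B, align 4] → 20
+4 pad (align 8)
@24: target [8B, align 8] → 32
@32: score [72B, align 8] → 104
@104: state [1B, align 1] → 105
+1 pad (align 2)
@106: ammo [2B, align 2] → 108
@108: hp [2B, align 2] → 110
+2 tail pad (align 8)
size 112, align 8
— Event2 —
@0: state [1B, align 1] → 1
+7 pad (align 8)
@8: id [8B, align 8] → 16
@16: target [8B, align 8] → 24
@24: ammo [2B, align 2] → 26
+2 pad (align 4)
@28: vy [4B, align 4] → 32
@32: y [4B, align 4] → 36
@36: hp [2B, align 2] → 38
+2 pad (align 8)
@40: score [72B, align 8] → 112
@112: cooldown [2B, align 2] → 114
+6 tail pad (align 8)
size 120, align 8
112 − 120 = -8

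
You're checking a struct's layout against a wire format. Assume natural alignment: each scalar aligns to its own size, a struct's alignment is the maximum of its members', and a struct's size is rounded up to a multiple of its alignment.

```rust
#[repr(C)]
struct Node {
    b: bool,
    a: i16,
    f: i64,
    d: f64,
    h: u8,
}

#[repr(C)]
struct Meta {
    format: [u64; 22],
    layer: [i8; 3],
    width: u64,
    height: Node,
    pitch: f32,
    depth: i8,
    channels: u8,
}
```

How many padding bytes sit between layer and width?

5

Node: b at 0 (size 1, align 1) → ends 1; pad 1 to align 2 for a; a at 2 (size 2, align 2) → ends 4; pad 4 to align 8 for f; f at 8 (size 8, align 8) → ends 16; d at 16 (size 8, align 8) → ends 24; h at 24 (size 1, align 1) → ends 25; tail pad 7 to reach multiple of 8; total 32 bytes, alignment 8
format at 0 (size 176, align 8) → ends 176
layer at 176 (size 3, align 1) → ends 179
pad 5 to align 8 for width
width at 184 (size 8, align 8) → ends 192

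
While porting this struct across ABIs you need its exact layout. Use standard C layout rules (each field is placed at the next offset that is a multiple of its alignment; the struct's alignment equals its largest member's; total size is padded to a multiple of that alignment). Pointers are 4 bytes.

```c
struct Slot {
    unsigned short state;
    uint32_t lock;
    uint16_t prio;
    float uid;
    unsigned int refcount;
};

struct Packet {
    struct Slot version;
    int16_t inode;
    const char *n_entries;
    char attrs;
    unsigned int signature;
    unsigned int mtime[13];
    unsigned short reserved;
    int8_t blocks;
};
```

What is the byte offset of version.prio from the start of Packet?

Slot: state at 0 (size 2, align 2) → ends 2; pad 2 to align 4 for lock; lock at 4 (size 4, align 4) → ends 8; prio at 8 (size 2, align 2) → ends 10; pad 2 to align 4 for uid; uid at 12 (size 4, align 4) → ends 16; refcount at 16 (size 4, align 4) → ends 20; total 20 bytes, alignment 4
version at 0 (size 20, align 4) → ends 20
within Slot: prio at 8
0 + 8 = 8

8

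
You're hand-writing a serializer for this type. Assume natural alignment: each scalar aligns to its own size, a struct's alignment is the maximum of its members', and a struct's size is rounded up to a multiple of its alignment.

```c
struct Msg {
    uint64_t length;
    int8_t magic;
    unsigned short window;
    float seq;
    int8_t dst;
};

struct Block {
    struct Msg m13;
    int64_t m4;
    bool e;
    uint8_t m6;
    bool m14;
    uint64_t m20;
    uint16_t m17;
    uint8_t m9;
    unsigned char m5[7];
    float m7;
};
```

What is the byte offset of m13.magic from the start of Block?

Msg: @0: length [8B, align 8] → 8; @8: magic [1B, align 1] → 9; +1 pad (align 2); @10: window [2B, align 2] → 12; @12: seq [4B, align 4] → 16; @16: dst [1B, align 1] → 17; +7 tail pad (align 8); size 24, align 8
@0: m13 [24B, align 8] → 24
within Msg: magic at 8
0 + 8 = 8

8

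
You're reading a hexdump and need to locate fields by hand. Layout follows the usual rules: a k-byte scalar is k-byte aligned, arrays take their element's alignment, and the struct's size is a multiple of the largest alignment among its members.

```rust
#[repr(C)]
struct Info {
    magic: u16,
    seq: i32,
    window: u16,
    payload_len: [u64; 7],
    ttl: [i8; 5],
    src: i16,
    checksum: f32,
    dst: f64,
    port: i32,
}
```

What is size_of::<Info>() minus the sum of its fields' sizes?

17

@0: magic [2B, align 2] → 2
+2 pad (align 4)
@4: seq [4B, align 4] → 8
@8: window [2B, align 2] → 10
+6 pad (align 8)
@16: payload_len [56B, align 8] → 72
@72: ttl [5B, align 1] → 77
+1 pad (align 2)
@78: src [2B, align 2] → 80
@80: checksum [4B, align 4] → 84
+4 pad (align 8)
@88: dst [8B, align 8] → 96
@96: port [4B, align 4] → 100
+4 tail pad (align 8)
size 104, align 8
data bytes 87, size 104 → padding 17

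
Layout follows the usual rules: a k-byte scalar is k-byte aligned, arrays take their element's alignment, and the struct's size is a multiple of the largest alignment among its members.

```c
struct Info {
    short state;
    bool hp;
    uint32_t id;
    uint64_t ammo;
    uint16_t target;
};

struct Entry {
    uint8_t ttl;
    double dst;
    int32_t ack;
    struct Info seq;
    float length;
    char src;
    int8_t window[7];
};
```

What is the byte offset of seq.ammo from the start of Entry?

Info: state at 0 (size 2, align 2) → ends 2; hp at 2 (size 1, align 1) → ends 3; pad 1 to align 4 for id; id at 4 (size 4, align 4) → ends 8; ammo at 8 (size 8, align 8) → ends 16; target at 16 (size 2, align 2) → ends 18; tail pad 6 to reach multiple of 8; total 24 bytes, alignment 8
ttl at 0 (size 1, align 1) → ends 1
pad 7 to align 8 for dst
dst at 8 (size 8, align 8) → ends 16
ack at 16 (size 4, align 4) → ends 20
pad 4 to align 8 for seq
seq at 24 (size 24, align 8) → ends 48
within Info: ammo at 8
24 + 8 = 32

32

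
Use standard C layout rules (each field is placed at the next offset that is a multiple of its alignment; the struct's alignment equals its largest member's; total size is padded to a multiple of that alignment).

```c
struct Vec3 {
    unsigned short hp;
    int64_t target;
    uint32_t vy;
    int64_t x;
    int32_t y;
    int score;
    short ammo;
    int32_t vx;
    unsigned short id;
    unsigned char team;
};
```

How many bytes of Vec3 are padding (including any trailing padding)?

17

hp at 0 (size 2, align 2) → ends 2
pad 6 to align 8 for target
target at 8 (size 8, align 8) → ends 16
vy at 16 (size 4, align 4) → ends 20
pad 4 to align 8 for x
x at 24 (size 8, align 8) → ends 32
y at 32 (size 4, align 4) → ends 36
score at 36 (size 4, align 4) → ends 40
ammo at 40 (size 2, align 2) → ends 42
pad 2 to align 4 for vx
vx at 44 (size 4, align 4) → ends 48
id at 48 (size 2, align 2) → ends 50
team at 50 (size 1, align 1) → ends 51
tail pad 5 to reach multiple of 8
total 56 bytes, alignment 8
data bytes 39, size 56 → padding 17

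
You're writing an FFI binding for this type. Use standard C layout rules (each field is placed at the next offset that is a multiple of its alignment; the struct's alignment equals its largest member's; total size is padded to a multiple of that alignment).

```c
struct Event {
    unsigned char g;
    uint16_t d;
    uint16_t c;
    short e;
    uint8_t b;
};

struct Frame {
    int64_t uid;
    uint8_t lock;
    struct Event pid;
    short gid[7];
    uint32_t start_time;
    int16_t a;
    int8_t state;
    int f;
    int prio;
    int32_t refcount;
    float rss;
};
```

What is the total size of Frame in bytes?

Event: 0..1  g  (1B, 1-aligned); 1..2  -- padding (1B); 2..4  d  (2B, 2-aligned); 4..6  c  (2B, 2-aligned); 6..8  e  (2B, 2-aligned); 8..9  b  (1B, 1-aligned); 9..10  -- tail padding (1B); sizeof = 10, alignof = 2
0..8  uid  (8B, 8-aligned)
8..9  lock  (1B, 1-aligned)
9..10  -- padding (1B)
10..20  pid  (10B, 2-aligned)
20..34  gid  (14B, 2-aligned)
34..36  -- padding (2B)
36..40  start_time  (4B, 4-aligned)
40..42  a  (2B, 2-aligned)
42..43  state  (1B, 1-aligned)
43..44  -- padding (1B)
44..48  f  (4B, 4-aligned)
48..52  prio  (4B, 4-aligned)
52..56  refcount  (4B, 4-aligned)
56..60  rss  (4B, 4-aligned)
60..64  -- tail padding (4B)
sizeof = 64, alignof = 8

64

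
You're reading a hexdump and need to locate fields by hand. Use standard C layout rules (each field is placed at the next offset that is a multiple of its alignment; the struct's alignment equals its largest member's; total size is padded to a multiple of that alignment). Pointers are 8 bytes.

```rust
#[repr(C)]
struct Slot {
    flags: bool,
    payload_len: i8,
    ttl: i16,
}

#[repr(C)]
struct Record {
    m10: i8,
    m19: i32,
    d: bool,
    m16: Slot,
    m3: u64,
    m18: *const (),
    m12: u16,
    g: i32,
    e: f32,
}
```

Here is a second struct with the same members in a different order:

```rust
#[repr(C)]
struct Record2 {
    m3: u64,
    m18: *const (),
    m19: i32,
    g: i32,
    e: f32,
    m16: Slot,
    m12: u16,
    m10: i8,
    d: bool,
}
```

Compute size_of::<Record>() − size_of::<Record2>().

8

Slot: @0: flags [1B, align 1] → 1; @1: payload_len [1B, align 1] → 2; @2: ttl [2B, align 2] → 4; size 4, align 2
@0: m10 [1B, align 1] → 1
+3 pad (align 4)
@4: m19 [4B, align 4] → 8
@8: d [1B, align 1] → 9
+1 pad (align 2)
@10: m16 [4B, align 2] → 14
+2 pad (align 8)
@16: m3 [8B, align 8] → 24
@24: m18 [8B, align 8] → 32
@32: m12 [2B, align 2] → 34
+2 pad (align 4)
@36: g [4B, align 4] → 40
@40: e [4B, align 4] → 44
+4 tail pad (align 8)
size 48, align 8
— Record2 —
@0: m3 [8B, align 8] → 8
@8: m18 [8B, align 8] → 16
@16: m19 [4B, align 4] → 20
@20: g [4B, align 4] → 24
@24: e [4B, align 4] → 28
@28: m16 [4B, align 2] → 32
@32: m12 [2B, align 2] → 34
@34: m10 [1B, align 1] → 35
@35: d [1B, align 1] → 36
+4 tail pad (align 8)
size 40, align 8
48 − 40 = 8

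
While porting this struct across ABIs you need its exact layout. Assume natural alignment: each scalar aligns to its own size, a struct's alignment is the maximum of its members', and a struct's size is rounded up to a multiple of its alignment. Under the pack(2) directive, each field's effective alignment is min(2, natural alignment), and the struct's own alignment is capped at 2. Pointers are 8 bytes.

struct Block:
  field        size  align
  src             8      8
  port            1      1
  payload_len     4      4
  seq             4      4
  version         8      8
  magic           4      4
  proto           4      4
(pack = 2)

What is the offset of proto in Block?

@0: src [8B, align 2] → 8
@8: port [1B, align 1] → 9
+1 pad (align 2)
@10: payload_len [4B, align 2] → 14
@14: seq [4B, align 2] → 18
@18: version [8B, align 2] → 26
@26: magic [4B, align 2] → 30
@30: proto [4B, align 2] → 34

30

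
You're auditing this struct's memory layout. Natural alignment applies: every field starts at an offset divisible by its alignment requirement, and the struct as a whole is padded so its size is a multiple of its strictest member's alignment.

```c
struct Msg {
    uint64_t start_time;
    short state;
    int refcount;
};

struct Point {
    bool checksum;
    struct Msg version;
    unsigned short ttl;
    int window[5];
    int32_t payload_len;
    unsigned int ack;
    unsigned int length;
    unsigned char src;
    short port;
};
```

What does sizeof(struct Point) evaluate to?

Msg: @0: start_time [8B, align 8] → 8; @8: state [2B, align 2] → 10; +2 pad (align 4); @12: refcount [4B, align 4] → 16; size 16, align 8
@0: checksum [1B, align 1] → 1
+7 pad (align 8)
@8: version [16B, align 8] → 24
@24: ttl [2B, align 2] → 26
+2 pad (align 4)
@28: window [20B, align 4] → 48
@48: payload_len [4B, align 4] → 52
@52: ack [4B, align 4] → 56
@56: length [4B, align 4] → 60
@60: src [1B, align 1] → 61
+1 pad (align 2)
@62: port [2B, align 2] → 64
size 64, align 8

64 bytes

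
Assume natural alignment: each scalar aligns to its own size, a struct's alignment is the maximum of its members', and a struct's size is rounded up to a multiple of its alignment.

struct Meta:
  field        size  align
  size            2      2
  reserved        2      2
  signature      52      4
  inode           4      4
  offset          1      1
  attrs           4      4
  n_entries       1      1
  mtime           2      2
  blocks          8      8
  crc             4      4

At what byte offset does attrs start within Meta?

0..2  size  (2B, 2-aligned)
2..4  reserved  (2B, 2-aligned)
4..56  signature  (52B, 4-aligned)
56..60  inode  (4B, 4-aligned)
60..61  offset  (1B, 1-aligned)
61..64  -- padding (3B)
64..68  attrs  (4B, 4-aligned)

64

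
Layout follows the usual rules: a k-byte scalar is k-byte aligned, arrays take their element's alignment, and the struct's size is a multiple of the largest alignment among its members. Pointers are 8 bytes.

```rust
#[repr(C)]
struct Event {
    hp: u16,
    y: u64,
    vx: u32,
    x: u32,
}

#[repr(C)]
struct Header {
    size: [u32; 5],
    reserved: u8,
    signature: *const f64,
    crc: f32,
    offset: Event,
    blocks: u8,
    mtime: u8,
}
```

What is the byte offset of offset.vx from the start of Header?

56

Event: @0: hp [2B, align 2] → 2; +6 pad (align 8); @8: y [8B, align 8] → 16; @16: vx [4B, align 4] → 20; @20: x [4B, align 4] → 24; size 24, align 8
@0: size [20B, align 4] → 20
@20: reserved [1B, align 1] → 21
+3 pad (align 8)
@24: signature [8B, align 8] → 32
@32: crc [4B, align 4] → 36
+4 pad (align 8)
@40: offset [24B, align 8] → 64
within Event: vx at 16
40 + 16 = 56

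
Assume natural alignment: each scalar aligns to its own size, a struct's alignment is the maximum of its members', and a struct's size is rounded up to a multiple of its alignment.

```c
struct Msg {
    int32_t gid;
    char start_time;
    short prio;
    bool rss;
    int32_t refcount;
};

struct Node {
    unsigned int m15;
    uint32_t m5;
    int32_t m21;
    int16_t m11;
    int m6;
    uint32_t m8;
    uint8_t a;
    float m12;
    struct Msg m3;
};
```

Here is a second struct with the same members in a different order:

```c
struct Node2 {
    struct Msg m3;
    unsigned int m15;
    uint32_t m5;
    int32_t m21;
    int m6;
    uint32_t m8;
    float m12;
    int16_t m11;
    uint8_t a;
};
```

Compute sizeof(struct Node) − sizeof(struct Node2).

Msg: @0: gid [4B, align 4] → 4; @4: start_time [1B, align 1] → 5; +1 pad (align 2); @6: prio [2B, align 2] → 8; @8: rss [1B, align 1] → 9; +3 pad (align 4); @12: refcount [4B, align 4] → 16; size 16, align 4
@0: m15 [4B, align 4] → 4
@4: m5 [4B, align 4] → 8
@8: m21 [4B, align 4] → 12
@12: m11 [2B, align 2] → 14
+2 pad (align 4)
@16: m6 [4B, align 4] → 20
@20: m8 [4B, align 4] → 24
@24: a [1B, align 1] → 25
+3 pad (align 4)
@28: m12 [4B, align 4] → 32
@32: m3 [16B, align 4] → 48
size 48, align 4
— Node2 —
@0: m3 [16B, align 4] → 16
@16: m15 [4B, align 4] → 20
@20: m5 [4B, align 4] → 24
@24: m21 [4B, align 4] → 28
@28: m6 [4B, align 4] → 32
@32: m8 [4B, align 4] → 36
@36: m12 [4B, align 4] → 40
@40: m11 [2B, align 2] → 42
@42: a [1B, align 1] → 43
+1 tail pad (align 4)
size 44, align 4
48 − 44 = 4

4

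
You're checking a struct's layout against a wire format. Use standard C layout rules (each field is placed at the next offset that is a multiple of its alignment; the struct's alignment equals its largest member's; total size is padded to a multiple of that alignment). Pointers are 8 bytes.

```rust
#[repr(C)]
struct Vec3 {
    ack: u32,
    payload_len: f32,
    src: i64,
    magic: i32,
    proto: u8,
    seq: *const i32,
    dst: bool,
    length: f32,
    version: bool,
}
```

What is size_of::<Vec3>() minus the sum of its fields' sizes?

13

@0: ack [4B, align 4] → 4
@4: payload_len [4B, align 4] → 8
@8: src [8B, align 8] → 16
@16: magic [4B, align 4] → 20
@20: proto [1B, align 1] → 21
+3 pad (align 8)
@24: seq [8B, align 8] → 32
@32: dst [1B, align 1] → 33
+3 pad (align 4)
@36: length [4B, align 4] → 40
@40: version [1B, align 1] → 41
+7 tail pad (align 8)
size 48, align 8
data bytes 35, size 48 → padding 13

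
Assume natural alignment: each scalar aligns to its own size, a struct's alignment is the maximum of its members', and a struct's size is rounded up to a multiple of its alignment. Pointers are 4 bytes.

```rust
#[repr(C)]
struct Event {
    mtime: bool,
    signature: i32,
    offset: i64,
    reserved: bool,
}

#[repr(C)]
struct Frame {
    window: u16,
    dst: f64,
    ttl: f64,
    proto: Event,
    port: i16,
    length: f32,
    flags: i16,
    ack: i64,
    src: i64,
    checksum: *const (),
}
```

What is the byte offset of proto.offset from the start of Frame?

32

Event: 0..1  mtime  (1B, 1-aligned); 1..4  -- padding (3B); 4..8  signature  (4B, 4-aligned); 8..16  offset  (8B, 8-aligned); 16..17  reserved  (1B, 1-aligned); 17..24  -- tail padding (7B); sizeof = 24, alignof = 8
0..2  window  (2B, 2-aligned)
2..8  -- padding (6B)
8..16  dst  (8B, 8-aligned)
16..24  ttl  (8B, 8-aligned)
24..48  proto  (24B, 8-aligned)
within Event: offset at 8
24 + 8 = 32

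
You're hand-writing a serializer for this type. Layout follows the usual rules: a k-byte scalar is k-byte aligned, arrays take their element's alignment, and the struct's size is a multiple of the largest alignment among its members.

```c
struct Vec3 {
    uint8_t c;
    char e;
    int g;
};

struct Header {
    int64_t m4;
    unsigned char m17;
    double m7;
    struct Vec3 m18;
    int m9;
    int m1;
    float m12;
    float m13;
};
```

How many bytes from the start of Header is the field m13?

44

Vec3: @0: c [1B, align 1] → 1; @1: e [1B, align 1] → 2; +2 pad (align 4); @4: g [4B, align 4] → 8; size 8, align 4
@0: m4 [8B, align 8] → 8
@8: m17 [1B, align 1] → 9
+7 pad (align 8)
@16: m7 [8B, align 8] → 24
@24: m18 [8B, align 4] → 32
@32: m9 [4B, align 4] → 36
@36: m1 [4B, align 4] → 40
@40: m12 [4B, align 4] → 44
@44: m13 [4B, align 4] → 48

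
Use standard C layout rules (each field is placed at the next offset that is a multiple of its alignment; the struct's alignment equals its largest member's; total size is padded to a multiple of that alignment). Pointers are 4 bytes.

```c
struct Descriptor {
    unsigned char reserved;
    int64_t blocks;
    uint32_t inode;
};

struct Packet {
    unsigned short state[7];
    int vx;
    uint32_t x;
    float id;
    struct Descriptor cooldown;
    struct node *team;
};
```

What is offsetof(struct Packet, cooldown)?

32

Descriptor: @0: reserved [1B, align 1] → 1; +7 pad (align 8); @8: blocks [8B, align 8] → 16; @16: inode [4B, align 4] → 20; +4 tail pad (align 8); size 24, align 8
@0: state [14B, align 2] → 14
+2 pad (align 4)
@16: vx [4B, align 4] → 20
@20: x [4B, align 4] → 24
@24: id [4B, align 4] → 28
+4 pad (align 8)
@32: cooldown [24B, align 8] → 56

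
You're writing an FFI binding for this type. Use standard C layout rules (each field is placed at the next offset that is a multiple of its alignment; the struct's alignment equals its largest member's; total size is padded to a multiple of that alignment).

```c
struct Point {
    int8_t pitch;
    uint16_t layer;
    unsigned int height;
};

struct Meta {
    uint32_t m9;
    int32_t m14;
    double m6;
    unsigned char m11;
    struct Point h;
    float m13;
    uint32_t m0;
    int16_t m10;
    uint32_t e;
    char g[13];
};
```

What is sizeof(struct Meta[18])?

Point: 0..1  pitch  (1B, 1-aligned); 1..2  -- padding (1B); 2..4  layer  (2B, 2-aligned); 4..8  height  (4B, 4-aligned); sizeof = 8, alignof = 4
0..4  m9  (4B, 4-aligned)
4..8  m14  (4B, 4-aligned)
8..16  m6  (8B, 8-aligned)
16..17  m11  (1B, 1-aligned)
17..20  -- padding (3B)
20..28  h  (8B, 4-aligned)
28..32  m13  (4B, 4-aligned)
32..36  m0  (4B, 4-aligned)
36..38  m10  (2B, 2-aligned)
38..40  -- padding (2B)
40..44  e  (4B, 4-aligned)
44..57  g  (13B, 1-aligned)
57..64  -- tail padding (7B)
sizeof = 64, alignof = 8
array of 18: 18 × 64 = 1152

1152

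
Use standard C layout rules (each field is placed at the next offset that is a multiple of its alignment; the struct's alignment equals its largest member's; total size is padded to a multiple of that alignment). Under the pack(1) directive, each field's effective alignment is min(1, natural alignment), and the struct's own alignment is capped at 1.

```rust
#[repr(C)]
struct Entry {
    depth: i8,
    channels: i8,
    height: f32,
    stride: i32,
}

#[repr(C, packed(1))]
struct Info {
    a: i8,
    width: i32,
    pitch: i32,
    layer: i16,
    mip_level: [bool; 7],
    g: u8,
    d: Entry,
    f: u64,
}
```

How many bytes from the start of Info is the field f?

Entry: depth at 0 (size 1, align 1) → ends 1; channels at 1 (size 1, align 1) → ends 2; pad 2 to align 4 for height; height at 4 (size 4, align 4) → ends 8; stride at 8 (size 4, align 4) → ends 12; total 12 bytes, alignment 4
a at 0 (size 1, align 1) → ends 1
width at 1 (size 4, align 1) → ends 5
pitch at 5 (size 4, align 1) → ends 9
layer at 9 (size 2, align 1) → ends 11
mip_level at 11 (size 7, align 1) → ends 18
g at 18 (size 1, align 1) → ends 19
d at 19 (size 12, align 1) → ends 31
f at 31 (size 8, align 1) → ends 39

31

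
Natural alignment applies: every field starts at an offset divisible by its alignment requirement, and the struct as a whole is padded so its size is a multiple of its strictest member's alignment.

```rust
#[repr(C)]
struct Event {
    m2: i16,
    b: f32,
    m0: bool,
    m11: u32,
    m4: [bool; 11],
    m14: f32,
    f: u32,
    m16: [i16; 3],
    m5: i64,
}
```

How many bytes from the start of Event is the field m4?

16

m2 at 0 (size 2, align 2) → ends 2
pad 2 to align 4 for b
b at 4 (size 4, align 4) → ends 8
m0 at 8 (size 1, align 1) → ends 9
pad 3 to align 4 for m11
m11 at 12 (size 4, align 4) → ends 16
m4 at 16 (size 11, align 1) → ends 27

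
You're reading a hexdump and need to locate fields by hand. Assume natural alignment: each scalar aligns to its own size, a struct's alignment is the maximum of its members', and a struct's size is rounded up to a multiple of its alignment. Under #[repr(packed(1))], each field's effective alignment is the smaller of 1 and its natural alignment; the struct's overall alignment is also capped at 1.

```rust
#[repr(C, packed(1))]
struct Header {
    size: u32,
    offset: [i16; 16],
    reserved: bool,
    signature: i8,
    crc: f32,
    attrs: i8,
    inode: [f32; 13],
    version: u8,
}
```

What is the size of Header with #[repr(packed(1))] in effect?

96

@0: size [4B, align 1] → 4
@4: offset [32B, align 1] → 36
@36: reserved [1B, align 1] → 37
@37: signature [1B, align 1] → 38
@38: crc [4B, align 1] → 42
@42: attrs [1B, align 1] → 43
@43: inode [52B, align 1] → 95
@95: version [1B, align 1] → 96
size 96, align 1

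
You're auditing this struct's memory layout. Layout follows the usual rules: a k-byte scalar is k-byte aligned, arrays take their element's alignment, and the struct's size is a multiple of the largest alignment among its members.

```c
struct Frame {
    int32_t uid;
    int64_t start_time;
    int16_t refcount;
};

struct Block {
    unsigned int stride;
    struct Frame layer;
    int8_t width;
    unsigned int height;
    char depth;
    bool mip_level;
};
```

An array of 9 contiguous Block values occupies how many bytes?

Frame: 0..4  uid  (4B, 4-aligned); 4..8  -- padding (4B); 8..16  start_time  (8B, 8-aligned); 16..18  refcount  (2B, 2-aligned); 18..24  -- tail padding (6B); sizeof = 24, alignof = 8
0..4  stride  (4B, 4-aligned)
4..8  -- padding (4B)
8..32  layer  (24B, 8-aligned)
32..33  width  (1B, 1-aligned)
33..36  -- padding (3B)
36..40  height  (4B, 4-aligned)
40..41  depth  (1B, 1-aligned)
41..42  mip_level  (1B, 1-aligned)
42..48  -- tail padding (6B)
sizeof = 48, alignof = 8
array of 9: 9 × 48 = 432

432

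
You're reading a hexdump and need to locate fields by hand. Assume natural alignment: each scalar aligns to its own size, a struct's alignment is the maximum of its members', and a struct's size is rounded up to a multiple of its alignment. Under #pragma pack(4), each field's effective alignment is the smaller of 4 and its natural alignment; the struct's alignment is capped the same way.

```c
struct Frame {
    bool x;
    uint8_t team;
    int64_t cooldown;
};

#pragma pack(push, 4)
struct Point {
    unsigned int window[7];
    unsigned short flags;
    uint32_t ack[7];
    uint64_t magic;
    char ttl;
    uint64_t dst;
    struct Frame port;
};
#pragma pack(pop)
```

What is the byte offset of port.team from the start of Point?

Frame: x at 0 (size 1, align 1) → ends 1; team at 1 (size 1, align 1) → ends 2; pad 6 to align 8 for cooldown; cooldown at 8 (size 8, align 8) → ends 16; total 16 bytes, alignment 8
window at 0 (size 28, align 4) → ends 28
flags at 28 (size 2, align 2) → ends 30
pad 2 to align 4 for ack
ack at 32 (size 28, align 4) → ends 60
magic at 60 (size 8, align 4) → ends 68
ttl at 68 (size 1, align 1) → ends 69
pad 3 to align 4 for dst
dst at 72 (size 8, align 4) → ends 80
port at 80 (size 16, align 4) → ends 96
within Frame: team at 1
80 + 1 = 81

81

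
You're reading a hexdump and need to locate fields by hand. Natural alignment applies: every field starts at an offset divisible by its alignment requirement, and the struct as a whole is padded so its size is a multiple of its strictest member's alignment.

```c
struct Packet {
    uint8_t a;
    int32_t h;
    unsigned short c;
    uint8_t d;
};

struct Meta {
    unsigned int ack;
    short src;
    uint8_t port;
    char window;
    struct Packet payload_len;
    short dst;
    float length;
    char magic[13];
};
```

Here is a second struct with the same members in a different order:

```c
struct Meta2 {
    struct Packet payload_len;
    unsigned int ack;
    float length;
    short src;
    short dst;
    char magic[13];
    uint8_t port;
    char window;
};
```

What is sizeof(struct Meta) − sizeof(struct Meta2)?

4

Packet: 0..1  a  (1B, 1-aligned); 1..4  -- padding (3B); 4..8  h  (4B, 4-aligned); 8..10  c  (2B, 2-aligned); 10..11  d  (1B, 1-aligned); 11..12  -- tail padding (1B); sizeof = 12, alignof = 4
0..4  ack  (4B, 4-aligned)
4..6  src  (2B, 2-aligned)
6..7  port  (1B, 1-aligned)
7..8  window  (1B, 1-aligned)
8..20  payload_len  (12B, 4-aligned)
20..22  dst  (2B, 2-aligned)
22..24  -- padding (2B)
24..28  length  (4B, 4-aligned)
28..41  magic  (13B, 1-aligned)
41..44  -- tail padding (3B)
sizeof = 44, alignof = 4
— Meta2 —
0..12  payload_len  (12B, 4-aligned)
12..16  ack  (4B, 4-aligned)
16..20  length  (4B, 4-aligned)
20..22  src  (2B, 2-aligned)
22..24  dst  (2B, 2-aligned)
24..37  magic  (13B, 1-aligned)
37..38  port  (1B, 1-aligned)
38..39  window  (1B, 1-aligned)
39..40  -- tail padding (1B)
sizeof = 40, alignof = 4
44 − 40 = 4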